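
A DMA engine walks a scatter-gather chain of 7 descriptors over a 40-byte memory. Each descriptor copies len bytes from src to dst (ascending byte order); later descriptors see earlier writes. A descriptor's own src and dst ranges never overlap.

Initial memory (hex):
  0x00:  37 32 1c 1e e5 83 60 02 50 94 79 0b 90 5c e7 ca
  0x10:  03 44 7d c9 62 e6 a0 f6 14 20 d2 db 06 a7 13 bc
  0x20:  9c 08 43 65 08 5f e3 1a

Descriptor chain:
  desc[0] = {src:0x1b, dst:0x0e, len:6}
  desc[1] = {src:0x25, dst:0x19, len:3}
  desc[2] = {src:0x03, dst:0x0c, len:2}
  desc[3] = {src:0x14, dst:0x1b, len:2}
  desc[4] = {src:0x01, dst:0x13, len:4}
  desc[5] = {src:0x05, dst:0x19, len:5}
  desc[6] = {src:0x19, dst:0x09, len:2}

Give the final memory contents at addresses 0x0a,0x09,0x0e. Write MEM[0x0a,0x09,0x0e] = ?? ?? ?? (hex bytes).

MEM[0x0a,0x09,0x0e] = 60 83 db

D0: mem[0x0e..0x13] <- [db 06 a7 13 bc 9c]
D1: mem[0x19..0x1b] <- [5f e3 1a]
D2: mem[0x0c..0x0d] <- [1e e5]
D3: mem[0x1b..0x1c] <- [62 e6]
D4: mem[0x13..0x16] <- [32 1c 1e e5]
D5: mem[0x19..0x1d] <- [83 60 02 50 94]
D6: mem[0x09..0x0a] <- [83 60]
query mem[0x0a]=0x60, mem[0x09]=0x83, mem[0x0e]=0xdb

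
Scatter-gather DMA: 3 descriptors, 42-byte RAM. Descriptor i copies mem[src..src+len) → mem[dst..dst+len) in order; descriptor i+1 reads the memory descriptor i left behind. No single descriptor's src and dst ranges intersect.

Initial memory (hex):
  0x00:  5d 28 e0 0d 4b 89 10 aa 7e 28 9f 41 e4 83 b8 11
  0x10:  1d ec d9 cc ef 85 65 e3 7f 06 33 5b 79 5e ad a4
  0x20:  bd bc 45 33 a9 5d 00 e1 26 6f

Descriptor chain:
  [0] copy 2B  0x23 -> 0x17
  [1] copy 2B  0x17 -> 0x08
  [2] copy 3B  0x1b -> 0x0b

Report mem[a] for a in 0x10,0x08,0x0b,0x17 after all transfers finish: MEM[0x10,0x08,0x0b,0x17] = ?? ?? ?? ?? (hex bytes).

  after D0: wrote 2B at 0x17 = 33a9
  after D1: wrote 2B at 0x08 = 33a9
  after D2: wrote 3B at 0x0b = 5b795e
query mem[0x10]=0x1d, mem[0x08]=0x33, mem[0x0b]=0x5b, mem[0x17]=0x33

MEM[0x10,0x08,0x0b,0x17] = 1d 33 5b 33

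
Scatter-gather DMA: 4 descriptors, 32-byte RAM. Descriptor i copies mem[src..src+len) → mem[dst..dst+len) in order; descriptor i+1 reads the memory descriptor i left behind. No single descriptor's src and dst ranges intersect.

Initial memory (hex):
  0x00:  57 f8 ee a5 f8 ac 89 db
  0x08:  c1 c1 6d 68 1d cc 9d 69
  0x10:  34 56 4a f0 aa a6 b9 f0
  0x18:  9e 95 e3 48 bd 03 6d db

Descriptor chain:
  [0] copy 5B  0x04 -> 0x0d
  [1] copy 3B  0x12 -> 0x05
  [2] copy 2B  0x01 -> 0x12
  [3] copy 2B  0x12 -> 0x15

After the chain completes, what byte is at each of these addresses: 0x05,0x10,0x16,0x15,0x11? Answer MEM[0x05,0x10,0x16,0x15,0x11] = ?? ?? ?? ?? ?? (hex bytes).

MEM[0x05,0x10,0x16,0x15,0x11] = 4a db ee f8 c1

[0] 0x04->0x0d len=5 : f8 ac 89 db c1
[1] 0x12->0x05 len=3 : 4a f0 aa
[2] 0x01->0x12 len=2 : f8 ee
[3] 0x12->0x15 len=2 : f8 ee
query mem[0x05]=0x4a, mem[0x10]=0xdb, mem[0x16]=0xee, mem[0x15]=0xf8, mem[0x11]=0xc1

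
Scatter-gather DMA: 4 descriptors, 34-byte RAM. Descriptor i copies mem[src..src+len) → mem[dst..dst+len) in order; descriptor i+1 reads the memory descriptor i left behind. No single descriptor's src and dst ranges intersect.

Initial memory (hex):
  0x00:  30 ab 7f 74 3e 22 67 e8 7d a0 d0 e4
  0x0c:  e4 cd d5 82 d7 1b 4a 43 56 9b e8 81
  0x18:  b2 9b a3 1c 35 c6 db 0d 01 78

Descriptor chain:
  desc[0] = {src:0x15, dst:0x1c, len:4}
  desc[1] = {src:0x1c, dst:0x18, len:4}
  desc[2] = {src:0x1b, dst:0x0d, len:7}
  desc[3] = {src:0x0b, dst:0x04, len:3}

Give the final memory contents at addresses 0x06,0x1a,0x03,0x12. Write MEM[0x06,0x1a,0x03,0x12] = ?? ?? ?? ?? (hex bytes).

MEM[0x06,0x1a,0x03,0x12] = b2 81 74 01

D0: mem[0x1c..0x1f] <- [9b e8 81 b2]
D1: mem[0x18..0x1b] <- [9b e8 81 b2]
D2: mem[0x0d..0x13] <- [b2 9b e8 81 b2 01 78]
D3: mem[0x04..0x06] <- [e4 e4 b2]
query mem[0x06]=0xb2, mem[0x1a]=0x81, mem[0x03]=0x74, mem[0x12]=0x01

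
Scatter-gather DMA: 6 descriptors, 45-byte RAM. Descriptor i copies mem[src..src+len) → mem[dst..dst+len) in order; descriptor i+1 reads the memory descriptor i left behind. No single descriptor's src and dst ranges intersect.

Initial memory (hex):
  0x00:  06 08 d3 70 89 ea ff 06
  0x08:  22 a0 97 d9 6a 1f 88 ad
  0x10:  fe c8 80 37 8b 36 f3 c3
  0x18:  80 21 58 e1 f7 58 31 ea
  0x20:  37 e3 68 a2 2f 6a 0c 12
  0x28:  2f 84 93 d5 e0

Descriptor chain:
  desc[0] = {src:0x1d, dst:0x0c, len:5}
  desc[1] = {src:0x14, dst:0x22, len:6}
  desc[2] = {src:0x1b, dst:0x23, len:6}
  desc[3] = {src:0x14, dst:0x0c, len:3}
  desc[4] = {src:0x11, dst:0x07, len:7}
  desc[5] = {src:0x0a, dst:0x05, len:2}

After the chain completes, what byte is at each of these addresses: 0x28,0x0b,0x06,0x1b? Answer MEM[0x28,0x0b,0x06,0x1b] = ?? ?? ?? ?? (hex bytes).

MEM[0x28,0x0b,0x06,0x1b] = 37 36 36 e1

[0] 0x1d->0x0c len=5 : 58 31 ea 37 e3
[1] 0x14->0x22 len=6 : 8b 36 f3 c3 80 21
[2] 0x1b->0x23 len=6 : e1 f7 58 31 ea 37
[3] 0x14->0x0c len=3 : 8b 36 f3
[4] 0x11->0x07 len=7 : c8 80 37 8b 36 f3 c3
[5] 0x0a->0x05 len=2 : 8b 36
query mem[0x28]=0x37, mem[0x0b]=0x36, mem[0x06]=0x36, mem[0x1b]=0xe1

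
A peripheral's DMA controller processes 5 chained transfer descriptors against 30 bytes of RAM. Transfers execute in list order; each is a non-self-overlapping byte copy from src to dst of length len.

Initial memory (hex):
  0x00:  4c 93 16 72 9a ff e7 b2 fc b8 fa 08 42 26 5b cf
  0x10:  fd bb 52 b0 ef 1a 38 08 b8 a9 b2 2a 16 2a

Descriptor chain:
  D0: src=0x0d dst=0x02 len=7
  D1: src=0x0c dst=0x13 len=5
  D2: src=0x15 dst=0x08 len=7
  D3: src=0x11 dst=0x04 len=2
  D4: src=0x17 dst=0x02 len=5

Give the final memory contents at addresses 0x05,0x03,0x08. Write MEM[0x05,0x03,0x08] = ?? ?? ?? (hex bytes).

MEM[0x05,0x03,0x08] = b2 b8 5b

  after D0: wrote 7B at 0x02 = 265bcffdbb52b0
  after D1: wrote 5B at 0x13 = 42265bcffd
  after D2: wrote 7B at 0x08 = 5bcffdb8a9b22a
  after D3: wrote 2B at 0x04 = bb52
  after D4: wrote 5B at 0x02 = fdb8a9b22a
query mem[0x05]=0xb2, mem[0x03]=0xb8, mem[0x08]=0x5b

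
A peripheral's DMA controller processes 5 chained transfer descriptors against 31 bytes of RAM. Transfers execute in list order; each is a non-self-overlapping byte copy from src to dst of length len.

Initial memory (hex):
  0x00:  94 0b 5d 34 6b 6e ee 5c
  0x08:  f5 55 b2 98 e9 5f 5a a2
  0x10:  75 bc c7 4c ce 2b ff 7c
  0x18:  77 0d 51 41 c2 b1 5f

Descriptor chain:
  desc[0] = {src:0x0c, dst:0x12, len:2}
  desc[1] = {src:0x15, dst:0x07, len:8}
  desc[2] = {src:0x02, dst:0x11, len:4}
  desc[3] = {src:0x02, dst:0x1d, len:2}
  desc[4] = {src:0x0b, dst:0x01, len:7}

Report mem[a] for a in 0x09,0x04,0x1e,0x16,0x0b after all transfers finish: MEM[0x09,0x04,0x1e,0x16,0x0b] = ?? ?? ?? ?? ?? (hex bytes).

MEM[0x09,0x04,0x1e,0x16,0x0b] = 7c c2 34 ff 0d

[0] 0x0c->0x12 len=2 : e9 5f
[1] 0x15->0x07 len=8 : 2b ff 7c 77 0d 51 41 c2
[2] 0x02->0x11 len=4 : 5d 34 6b 6e
[3] 0x02->0x1d len=2 : 5d 34
[4] 0x0b->0x01 len=7 : 0d 51 41 c2 a2 75 5d
query mem[0x09]=0x7c, mem[0x04]=0xc2, mem[0x1e]=0x34, mem[0x16]=0xff, mem[0x0b]=0x0d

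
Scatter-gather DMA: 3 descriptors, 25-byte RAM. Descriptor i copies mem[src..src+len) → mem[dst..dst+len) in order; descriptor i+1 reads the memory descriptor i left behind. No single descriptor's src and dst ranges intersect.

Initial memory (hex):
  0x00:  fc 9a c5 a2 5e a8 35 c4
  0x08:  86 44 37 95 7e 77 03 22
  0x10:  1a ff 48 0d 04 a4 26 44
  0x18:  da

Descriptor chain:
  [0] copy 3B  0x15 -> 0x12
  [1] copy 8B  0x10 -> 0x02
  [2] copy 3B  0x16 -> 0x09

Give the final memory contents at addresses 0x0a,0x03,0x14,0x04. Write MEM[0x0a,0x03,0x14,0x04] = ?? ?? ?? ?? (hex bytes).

MEM[0x0a,0x03,0x14,0x04] = 44 ff 44 a4

D0: mem[0x12..0x14] <- [a4 26 44]
D1: mem[0x02..0x09] <- [1a ff a4 26 44 a4 26 44]
D2: mem[0x09..0x0b] <- [26 44 da]
query mem[0x0a]=0x44, mem[0x03]=0xff, mem[0x14]=0x44, mem[0x04]=0xa4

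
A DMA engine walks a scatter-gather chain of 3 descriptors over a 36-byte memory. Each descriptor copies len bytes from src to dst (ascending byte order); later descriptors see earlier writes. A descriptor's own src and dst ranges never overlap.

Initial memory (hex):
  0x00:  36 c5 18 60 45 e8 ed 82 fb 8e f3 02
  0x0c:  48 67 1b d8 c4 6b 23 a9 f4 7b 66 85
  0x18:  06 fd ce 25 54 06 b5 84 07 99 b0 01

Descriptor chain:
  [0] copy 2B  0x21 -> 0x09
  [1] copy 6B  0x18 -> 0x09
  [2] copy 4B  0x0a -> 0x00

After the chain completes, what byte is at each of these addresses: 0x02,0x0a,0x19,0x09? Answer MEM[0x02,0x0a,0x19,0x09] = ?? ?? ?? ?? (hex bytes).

#0 dst[0x09+2] := {0x99,0xb0}
#1 dst[0x09+6] := {0x06,0xfd,0xce,0x25,0x54,0x06}
#2 dst[0x00+4] := {0xfd,0xce,0x25,0x54}
query mem[0x02]=0x25, mem[0x0a]=0xfd, mem[0x19]=0xfd, mem[0x09]=0x06

MEM[0x02,0x0a,0x19,0x09] = 25 fd fd 06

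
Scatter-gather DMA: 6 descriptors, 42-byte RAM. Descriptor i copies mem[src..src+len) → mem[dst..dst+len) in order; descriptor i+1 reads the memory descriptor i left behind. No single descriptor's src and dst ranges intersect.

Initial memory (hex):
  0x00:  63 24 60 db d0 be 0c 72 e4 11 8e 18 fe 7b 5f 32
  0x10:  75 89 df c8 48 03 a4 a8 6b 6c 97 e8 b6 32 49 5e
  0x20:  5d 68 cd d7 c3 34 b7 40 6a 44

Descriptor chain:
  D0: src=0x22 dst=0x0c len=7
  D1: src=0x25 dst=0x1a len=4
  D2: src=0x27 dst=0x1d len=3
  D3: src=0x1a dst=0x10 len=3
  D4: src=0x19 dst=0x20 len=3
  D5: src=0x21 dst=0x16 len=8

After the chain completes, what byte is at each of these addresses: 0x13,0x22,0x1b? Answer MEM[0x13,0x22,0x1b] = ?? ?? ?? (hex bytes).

MEM[0x13,0x22,0x1b] = c8 b7 b7

  after D0: wrote 7B at 0x0c = cdd7c334b7406a
  after D1: wrote 4B at 0x1a = 34b7406a
  after D2: wrote 3B at 0x1d = 406a44
  after D3: wrote 3B at 0x10 = 34b740
  after D4: wrote 3B at 0x20 = 6c34b7
  after D5: wrote 8B at 0x16 = 34b7d7c334b7406a
query mem[0x13]=0xc8, mem[0x22]=0xb7, mem[0x1b]=0xb7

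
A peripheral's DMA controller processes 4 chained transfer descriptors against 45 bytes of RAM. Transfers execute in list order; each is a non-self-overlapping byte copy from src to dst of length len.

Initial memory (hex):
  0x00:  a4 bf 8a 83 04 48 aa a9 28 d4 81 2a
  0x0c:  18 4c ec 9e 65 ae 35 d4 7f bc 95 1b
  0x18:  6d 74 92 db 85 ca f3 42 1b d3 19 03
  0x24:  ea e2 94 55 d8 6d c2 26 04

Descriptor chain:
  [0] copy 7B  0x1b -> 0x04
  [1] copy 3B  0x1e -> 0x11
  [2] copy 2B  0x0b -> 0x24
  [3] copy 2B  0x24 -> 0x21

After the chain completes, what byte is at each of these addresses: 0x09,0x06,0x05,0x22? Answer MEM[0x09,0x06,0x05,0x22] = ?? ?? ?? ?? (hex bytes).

MEM[0x09,0x06,0x05,0x22] = 1b ca 85 18

[0] 0x1b->0x04 len=7 : db 85 ca f3 42 1b d3
[1] 0x1e->0x11 len=3 : f3 42 1b
[2] 0x0b->0x24 len=2 : 2a 18
[3] 0x24->0x21 len=2 : 2a 18
query mem[0x09]=0x1b, mem[0x06]=0xca, mem[0x05]=0x85, mem[0x22]=0x18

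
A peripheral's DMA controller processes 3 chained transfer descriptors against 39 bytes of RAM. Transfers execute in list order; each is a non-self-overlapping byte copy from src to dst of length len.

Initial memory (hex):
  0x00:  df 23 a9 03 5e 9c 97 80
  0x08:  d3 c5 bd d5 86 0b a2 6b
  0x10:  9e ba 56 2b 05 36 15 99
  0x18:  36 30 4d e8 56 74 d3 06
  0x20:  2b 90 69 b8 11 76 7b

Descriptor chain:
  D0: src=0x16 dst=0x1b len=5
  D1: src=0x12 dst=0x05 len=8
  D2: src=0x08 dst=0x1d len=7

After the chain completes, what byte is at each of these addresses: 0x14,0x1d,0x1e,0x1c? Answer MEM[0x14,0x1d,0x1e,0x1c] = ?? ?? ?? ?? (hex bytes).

MEM[0x14,0x1d,0x1e,0x1c] = 05 36 15 99

#0 dst[0x1b+5] := {0x15,0x99,0x36,0x30,0x4d}
#1 dst[0x05+8] := {0x56,0x2b,0x05,0x36,0x15,0x99,0x36,0x30}
#2 dst[0x1d+7] := {0x36,0x15,0x99,0x36,0x30,0x0b,0xa2}
query mem[0x14]=0x05, mem[0x1d]=0x36, mem[0x1e]=0x15, mem[0x1c]=0x99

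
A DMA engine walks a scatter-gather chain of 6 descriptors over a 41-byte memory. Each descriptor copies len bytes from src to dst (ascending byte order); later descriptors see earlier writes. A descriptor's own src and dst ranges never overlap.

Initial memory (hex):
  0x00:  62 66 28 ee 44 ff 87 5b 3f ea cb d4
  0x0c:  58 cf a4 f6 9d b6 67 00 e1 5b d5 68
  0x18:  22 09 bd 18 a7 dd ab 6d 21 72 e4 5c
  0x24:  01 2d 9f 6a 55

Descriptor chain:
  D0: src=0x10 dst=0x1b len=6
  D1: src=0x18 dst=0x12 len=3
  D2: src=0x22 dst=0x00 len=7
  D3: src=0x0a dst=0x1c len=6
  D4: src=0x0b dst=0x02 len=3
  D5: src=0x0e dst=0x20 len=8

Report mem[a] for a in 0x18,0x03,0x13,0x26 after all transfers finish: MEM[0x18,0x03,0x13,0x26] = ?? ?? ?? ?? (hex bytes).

MEM[0x18,0x03,0x13,0x26] = 22 58 09 bd

#0 dst[0x1b+6] := {0x9d,0xb6,0x67,0x00,0xe1,0x5b}
#1 dst[0x12+3] := {0x22,0x09,0xbd}
#2 dst[0x00+7] := {0xe4,0x5c,0x01,0x2d,0x9f,0x6a,0x55}
#3 dst[0x1c+6] := {0xcb,0xd4,0x58,0xcf,0xa4,0xf6}
#4 dst[0x02+3] := {0xd4,0x58,0xcf}
#5 dst[0x20+8] := {0xa4,0xf6,0x9d,0xb6,0x22,0x09,0xbd,0x5b}
query mem[0x18]=0x22, mem[0x03]=0x58, mem[0x13]=0x09, mem[0x26]=0xbd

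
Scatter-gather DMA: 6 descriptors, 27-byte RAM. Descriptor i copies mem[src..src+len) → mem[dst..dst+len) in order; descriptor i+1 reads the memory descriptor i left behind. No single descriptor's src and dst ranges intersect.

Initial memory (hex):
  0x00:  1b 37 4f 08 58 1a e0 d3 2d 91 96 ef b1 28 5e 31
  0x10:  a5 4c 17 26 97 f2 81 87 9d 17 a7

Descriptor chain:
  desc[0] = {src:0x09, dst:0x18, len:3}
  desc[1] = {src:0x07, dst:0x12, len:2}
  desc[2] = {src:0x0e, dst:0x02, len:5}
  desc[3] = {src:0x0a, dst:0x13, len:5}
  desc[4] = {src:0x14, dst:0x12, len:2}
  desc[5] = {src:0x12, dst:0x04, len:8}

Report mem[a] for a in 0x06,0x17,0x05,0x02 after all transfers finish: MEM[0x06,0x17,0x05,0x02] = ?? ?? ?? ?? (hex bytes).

MEM[0x06,0x17,0x05,0x02] = ef 5e b1 5e

D0: mem[0x18..0x1a] <- [91 96 ef]
D1: mem[0x12..0x13] <- [d3 2d]
D2: mem[0x02..0x06] <- [5e 31 a5 4c d3]
D3: mem[0x13..0x17] <- [96 ef b1 28 5e]
D4: mem[0x12..0x13] <- [ef b1]
D5: mem[0x04..0x0b] <- [ef b1 ef b1 28 5e 91 96]
query mem[0x06]=0xef, mem[0x17]=0x5e, mem[0x05]=0xb1, mem[0x02]=0x5e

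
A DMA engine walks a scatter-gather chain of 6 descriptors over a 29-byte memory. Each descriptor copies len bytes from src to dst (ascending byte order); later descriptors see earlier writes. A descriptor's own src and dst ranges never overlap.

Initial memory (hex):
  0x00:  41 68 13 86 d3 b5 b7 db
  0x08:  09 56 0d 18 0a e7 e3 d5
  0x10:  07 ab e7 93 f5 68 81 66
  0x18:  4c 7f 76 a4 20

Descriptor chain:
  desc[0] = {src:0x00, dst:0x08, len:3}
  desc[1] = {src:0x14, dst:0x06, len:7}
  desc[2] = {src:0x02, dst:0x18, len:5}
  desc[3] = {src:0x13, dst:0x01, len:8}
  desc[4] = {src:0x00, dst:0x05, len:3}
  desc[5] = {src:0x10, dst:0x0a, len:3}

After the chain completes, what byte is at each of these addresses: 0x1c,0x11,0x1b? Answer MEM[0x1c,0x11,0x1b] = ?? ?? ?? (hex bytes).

#0 dst[0x08+3] := {0x41,0x68,0x13}
#1 dst[0x06+7] := {0xf5,0x68,0x81,0x66,0x4c,0x7f,0x76}
#2 dst[0x18+5] := {0x13,0x86,0xd3,0xb5,0xf5}
#3 dst[0x01+8] := {0x93,0xf5,0x68,0x81,0x66,0x13,0x86,0xd3}
#4 dst[0x05+3] := {0x41,0x93,0xf5}
#5 dst[0x0a+3] := {0x07,0xab,0xe7}
query mem[0x1c]=0xf5, mem[0x11]=0xab, mem[0x1b]=0xb5

MEM[0x1c,0x11,0x1b] = f5 ab b5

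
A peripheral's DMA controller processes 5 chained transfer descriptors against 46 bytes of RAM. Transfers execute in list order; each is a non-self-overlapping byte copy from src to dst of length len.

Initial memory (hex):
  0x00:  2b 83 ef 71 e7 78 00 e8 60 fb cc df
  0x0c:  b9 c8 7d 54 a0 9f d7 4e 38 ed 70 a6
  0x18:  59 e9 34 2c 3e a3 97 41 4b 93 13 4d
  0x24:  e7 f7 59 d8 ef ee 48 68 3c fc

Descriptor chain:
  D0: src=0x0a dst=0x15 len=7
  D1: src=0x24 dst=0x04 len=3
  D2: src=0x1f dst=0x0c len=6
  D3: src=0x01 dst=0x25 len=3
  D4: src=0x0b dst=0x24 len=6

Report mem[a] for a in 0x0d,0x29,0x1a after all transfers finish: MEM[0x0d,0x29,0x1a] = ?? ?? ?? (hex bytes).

D0: mem[0x15..0x1b] <- [cc df b9 c8 7d 54 a0]
D1: mem[0x04..0x06] <- [e7 f7 59]
D2: mem[0x0c..0x11] <- [41 4b 93 13 4d e7]
D3: mem[0x25..0x27] <- [83 ef 71]
D4: mem[0x24..0x29] <- [df 41 4b 93 13 4d]
query mem[0x0d]=0x4b, mem[0x29]=0x4d, mem[0x1a]=0x54

MEM[0x0d,0x29,0x1a] = 4b 4d 54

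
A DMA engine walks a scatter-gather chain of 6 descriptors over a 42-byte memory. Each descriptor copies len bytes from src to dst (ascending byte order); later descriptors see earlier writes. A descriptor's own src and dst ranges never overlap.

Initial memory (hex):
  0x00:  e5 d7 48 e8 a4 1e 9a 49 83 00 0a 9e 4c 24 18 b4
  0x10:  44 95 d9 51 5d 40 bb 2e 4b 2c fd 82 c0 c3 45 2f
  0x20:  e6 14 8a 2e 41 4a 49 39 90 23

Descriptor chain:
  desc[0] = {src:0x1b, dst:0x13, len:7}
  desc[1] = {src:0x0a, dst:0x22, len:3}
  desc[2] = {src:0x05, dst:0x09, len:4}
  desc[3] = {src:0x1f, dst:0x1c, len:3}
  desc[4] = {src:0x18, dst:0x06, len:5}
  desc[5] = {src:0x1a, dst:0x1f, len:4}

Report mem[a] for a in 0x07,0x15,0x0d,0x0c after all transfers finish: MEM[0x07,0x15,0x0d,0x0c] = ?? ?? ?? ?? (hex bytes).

D0: mem[0x13..0x19] <- [82 c0 c3 45 2f e6 14]
D1: mem[0x22..0x24] <- [0a 9e 4c]
D2: mem[0x09..0x0c] <- [1e 9a 49 83]
D3: mem[0x1c..0x1e] <- [2f e6 14]
D4: mem[0x06..0x0a] <- [e6 14 fd 82 2f]
D5: mem[0x1f..0x22] <- [fd 82 2f e6]
query mem[0x07]=0x14, mem[0x15]=0xc3, mem[0x0d]=0x24, mem[0x0c]=0x83

MEM[0x07,0x15,0x0d,0x0c] = 14 c3 24 83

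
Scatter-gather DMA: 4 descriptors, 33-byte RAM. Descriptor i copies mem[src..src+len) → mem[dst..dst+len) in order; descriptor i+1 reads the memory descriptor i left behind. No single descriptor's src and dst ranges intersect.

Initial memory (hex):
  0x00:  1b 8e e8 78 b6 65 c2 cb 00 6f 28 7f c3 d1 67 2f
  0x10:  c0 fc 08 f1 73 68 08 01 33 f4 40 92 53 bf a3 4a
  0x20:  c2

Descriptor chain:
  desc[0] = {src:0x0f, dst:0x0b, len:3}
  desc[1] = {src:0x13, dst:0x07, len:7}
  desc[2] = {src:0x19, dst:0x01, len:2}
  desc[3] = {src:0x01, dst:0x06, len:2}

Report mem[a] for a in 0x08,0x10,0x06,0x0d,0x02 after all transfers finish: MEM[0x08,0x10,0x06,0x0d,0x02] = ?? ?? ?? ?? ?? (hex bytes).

MEM[0x08,0x10,0x06,0x0d,0x02] = 73 c0 f4 f4 40

D0: mem[0x0b..0x0d] <- [2f c0 fc]
D1: mem[0x07..0x0d] <- [f1 73 68 08 01 33 f4]
D2: mem[0x01..0x02] <- [f4 40]
D3: mem[0x06..0x07] <- [f4 40]
query mem[0x08]=0x73, mem[0x10]=0xc0, mem[0x06]=0xf4, mem[0x0d]=0xf4, mem[0x02]=0x40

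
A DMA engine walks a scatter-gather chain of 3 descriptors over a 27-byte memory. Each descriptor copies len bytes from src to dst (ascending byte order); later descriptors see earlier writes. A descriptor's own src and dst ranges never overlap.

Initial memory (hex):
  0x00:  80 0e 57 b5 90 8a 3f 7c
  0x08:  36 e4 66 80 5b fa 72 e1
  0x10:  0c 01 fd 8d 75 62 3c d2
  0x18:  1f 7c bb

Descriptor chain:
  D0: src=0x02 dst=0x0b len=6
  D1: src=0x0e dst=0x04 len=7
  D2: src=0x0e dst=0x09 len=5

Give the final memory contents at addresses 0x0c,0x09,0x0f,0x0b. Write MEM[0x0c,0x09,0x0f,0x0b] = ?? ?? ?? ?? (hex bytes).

#0 dst[0x0b+6] := {0x57,0xb5,0x90,0x8a,0x3f,0x7c}
#1 dst[0x04+7] := {0x8a,0x3f,0x7c,0x01,0xfd,0x8d,0x75}
#2 dst[0x09+5] := {0x8a,0x3f,0x7c,0x01,0xfd}
query mem[0x0c]=0x01, mem[0x09]=0x8a, mem[0x0f]=0x3f, mem[0x0b]=0x7c

MEM[0x0c,0x09,0x0f,0x0b] = 01 8a 3f 7c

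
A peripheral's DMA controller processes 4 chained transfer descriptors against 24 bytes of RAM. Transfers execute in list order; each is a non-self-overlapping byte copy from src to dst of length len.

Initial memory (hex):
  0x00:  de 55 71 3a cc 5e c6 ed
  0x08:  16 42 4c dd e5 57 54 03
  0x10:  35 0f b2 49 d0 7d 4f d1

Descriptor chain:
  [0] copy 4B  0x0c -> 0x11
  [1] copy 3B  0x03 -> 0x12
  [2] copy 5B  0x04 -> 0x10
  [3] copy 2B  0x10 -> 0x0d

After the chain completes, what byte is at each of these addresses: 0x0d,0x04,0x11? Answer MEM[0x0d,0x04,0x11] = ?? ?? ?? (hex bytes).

MEM[0x0d,0x04,0x11] = cc cc 5e

D0: mem[0x11..0x14] <- [e5 57 54 03]
D1: mem[0x12..0x14] <- [3a cc 5e]
D2: mem[0x10..0x14] <- [cc 5e c6 ed 16]
D3: mem[0x0d..0x0e] <- [cc 5e]
query mem[0x0d]=0xcc, mem[0x04]=0xcc, mem[0x11]=0x5e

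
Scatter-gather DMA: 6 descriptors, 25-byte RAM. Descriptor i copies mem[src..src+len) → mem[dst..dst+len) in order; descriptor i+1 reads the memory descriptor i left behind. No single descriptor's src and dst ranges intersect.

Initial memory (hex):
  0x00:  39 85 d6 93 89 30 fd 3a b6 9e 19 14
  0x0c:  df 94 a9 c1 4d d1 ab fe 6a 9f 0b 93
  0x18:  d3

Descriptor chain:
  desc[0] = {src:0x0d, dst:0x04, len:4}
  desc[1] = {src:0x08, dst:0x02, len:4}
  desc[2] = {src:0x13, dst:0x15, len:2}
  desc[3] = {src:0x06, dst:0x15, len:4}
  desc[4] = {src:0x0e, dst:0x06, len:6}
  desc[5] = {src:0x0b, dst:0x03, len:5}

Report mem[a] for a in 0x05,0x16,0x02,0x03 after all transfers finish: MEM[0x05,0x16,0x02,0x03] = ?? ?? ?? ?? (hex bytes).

MEM[0x05,0x16,0x02,0x03] = 94 4d b6 fe

#0 dst[0x04+4] := {0x94,0xa9,0xc1,0x4d}
#1 dst[0x02+4] := {0xb6,0x9e,0x19,0x14}
#2 dst[0x15+2] := {0xfe,0x6a}
#3 dst[0x15+4] := {0xc1,0x4d,0xb6,0x9e}
#4 dst[0x06+6] := {0xa9,0xc1,0x4d,0xd1,0xab,0xfe}
#5 dst[0x03+5] := {0xfe,0xdf,0x94,0xa9,0xc1}
query mem[0x05]=0x94, mem[0x16]=0x4d, mem[0x02]=0xb6, mem[0x03]=0xfe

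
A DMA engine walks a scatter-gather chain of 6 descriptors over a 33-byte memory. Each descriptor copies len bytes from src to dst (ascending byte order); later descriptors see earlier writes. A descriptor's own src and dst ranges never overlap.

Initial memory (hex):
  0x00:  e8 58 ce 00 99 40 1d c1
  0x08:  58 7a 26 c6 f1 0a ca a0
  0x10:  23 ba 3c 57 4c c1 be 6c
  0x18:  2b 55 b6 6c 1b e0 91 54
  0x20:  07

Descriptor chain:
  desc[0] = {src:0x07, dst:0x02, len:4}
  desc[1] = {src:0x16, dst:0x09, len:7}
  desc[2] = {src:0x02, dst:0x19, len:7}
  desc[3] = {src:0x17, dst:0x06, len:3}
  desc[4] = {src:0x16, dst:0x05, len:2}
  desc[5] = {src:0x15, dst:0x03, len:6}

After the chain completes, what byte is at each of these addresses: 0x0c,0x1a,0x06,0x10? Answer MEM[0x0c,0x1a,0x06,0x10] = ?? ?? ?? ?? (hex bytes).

MEM[0x0c,0x1a,0x06,0x10] = 55 58 2b 23

[0] 0x07->0x02 len=4 : c1 58 7a 26
[1] 0x16->0x09 len=7 : be 6c 2b 55 b6 6c 1b
[2] 0x02->0x19 len=7 : c1 58 7a 26 1d c1 58
[3] 0x17->0x06 len=3 : 6c 2b c1
[4] 0x16->0x05 len=2 : be 6c
[5] 0x15->0x03 len=6 : c1 be 6c 2b c1 58
query mem[0x0c]=0x55, mem[0x1a]=0x58, mem[0x06]=0x2b, mem[0x10]=0x23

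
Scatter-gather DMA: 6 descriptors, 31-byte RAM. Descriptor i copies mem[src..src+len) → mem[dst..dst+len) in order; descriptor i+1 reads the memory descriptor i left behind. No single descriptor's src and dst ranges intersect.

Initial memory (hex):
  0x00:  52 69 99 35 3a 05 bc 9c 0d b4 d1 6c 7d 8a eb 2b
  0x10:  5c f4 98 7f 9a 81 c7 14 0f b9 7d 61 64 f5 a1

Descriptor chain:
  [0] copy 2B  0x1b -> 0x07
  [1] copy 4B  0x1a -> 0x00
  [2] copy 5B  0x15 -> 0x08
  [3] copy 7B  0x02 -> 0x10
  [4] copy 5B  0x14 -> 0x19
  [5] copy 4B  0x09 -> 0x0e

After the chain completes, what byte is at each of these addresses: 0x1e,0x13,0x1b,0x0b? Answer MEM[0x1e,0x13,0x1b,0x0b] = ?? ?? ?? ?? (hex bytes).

  after D0: wrote 2B at 0x07 = 6164
  after D1: wrote 4B at 0x00 = 7d6164f5
  after D2: wrote 5B at 0x08 = 81c7140fb9
  after D3: wrote 7B at 0x10 = 64f53a05bc6181
  after D4: wrote 5B at 0x19 = bc6181140f
  after D5: wrote 4B at 0x0e = c7140fb9
query mem[0x1e]=0xa1, mem[0x13]=0x05, mem[0x1b]=0x81, mem[0x0b]=0x0f

MEM[0x1e,0x13,0x1b,0x0b] = a1 05 81 0f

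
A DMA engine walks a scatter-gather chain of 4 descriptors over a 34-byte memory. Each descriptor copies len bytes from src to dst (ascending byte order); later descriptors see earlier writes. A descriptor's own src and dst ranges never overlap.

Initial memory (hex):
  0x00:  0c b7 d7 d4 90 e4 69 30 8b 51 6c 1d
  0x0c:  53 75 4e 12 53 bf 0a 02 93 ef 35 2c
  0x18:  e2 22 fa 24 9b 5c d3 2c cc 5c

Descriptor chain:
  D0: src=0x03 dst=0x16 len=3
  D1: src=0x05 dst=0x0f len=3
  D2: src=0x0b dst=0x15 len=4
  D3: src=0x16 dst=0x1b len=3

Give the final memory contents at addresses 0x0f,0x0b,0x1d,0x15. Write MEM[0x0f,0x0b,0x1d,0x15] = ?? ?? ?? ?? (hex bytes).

D0: mem[0x16..0x18] <- [d4 90 e4]
D1: mem[0x0f..0x11] <- [e4 69 30]
D2: mem[0x15..0x18] <- [1d 53 75 4e]
D3: mem[0x1b..0x1d] <- [53 75 4e]
query mem[0x0f]=0xe4, mem[0x0b]=0x1d, mem[0x1d]=0x4e, mem[0x15]=0x1d

MEM[0x0f,0x0b,0x1d,0x15] = e4 1d 4e 1d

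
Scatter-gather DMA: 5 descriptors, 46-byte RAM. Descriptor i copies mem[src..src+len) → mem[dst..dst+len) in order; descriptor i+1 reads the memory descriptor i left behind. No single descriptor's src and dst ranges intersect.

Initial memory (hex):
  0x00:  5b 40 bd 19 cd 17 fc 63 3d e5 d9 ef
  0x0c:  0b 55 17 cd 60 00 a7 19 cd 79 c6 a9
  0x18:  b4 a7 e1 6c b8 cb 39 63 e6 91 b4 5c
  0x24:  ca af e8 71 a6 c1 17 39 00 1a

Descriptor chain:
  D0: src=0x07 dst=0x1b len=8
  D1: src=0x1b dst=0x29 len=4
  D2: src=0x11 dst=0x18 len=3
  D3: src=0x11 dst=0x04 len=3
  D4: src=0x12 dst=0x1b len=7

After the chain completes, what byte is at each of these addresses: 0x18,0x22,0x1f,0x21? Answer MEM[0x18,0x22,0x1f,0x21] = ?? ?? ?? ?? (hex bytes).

[0] 0x07->0x1b len=8 : 63 3d e5 d9 ef 0b 55 17
[1] 0x1b->0x29 len=4 : 63 3d e5 d9
[2] 0x11->0x18 len=3 : 00 a7 19
[3] 0x11->0x04 len=3 : 00 a7 19
[4] 0x12->0x1b len=7 : a7 19 cd 79 c6 a9 00
query mem[0x18]=0x00, mem[0x22]=0x17, mem[0x1f]=0xc6, mem[0x21]=0x00

MEM[0x18,0x22,0x1f,0x21] = 00 17 c6 00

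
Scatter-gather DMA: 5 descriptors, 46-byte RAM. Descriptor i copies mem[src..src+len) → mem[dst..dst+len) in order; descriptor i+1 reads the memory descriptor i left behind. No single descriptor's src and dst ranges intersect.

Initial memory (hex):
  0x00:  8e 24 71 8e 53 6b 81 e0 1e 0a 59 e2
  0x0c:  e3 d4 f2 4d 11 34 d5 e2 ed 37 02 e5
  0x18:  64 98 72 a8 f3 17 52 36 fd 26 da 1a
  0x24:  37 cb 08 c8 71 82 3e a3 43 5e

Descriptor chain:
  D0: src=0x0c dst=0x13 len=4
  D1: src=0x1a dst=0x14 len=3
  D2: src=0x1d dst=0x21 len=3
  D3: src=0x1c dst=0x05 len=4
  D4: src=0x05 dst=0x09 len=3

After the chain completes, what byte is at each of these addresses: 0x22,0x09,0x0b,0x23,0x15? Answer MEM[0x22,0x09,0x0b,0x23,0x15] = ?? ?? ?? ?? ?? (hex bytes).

[0] 0x0c->0x13 len=4 : e3 d4 f2 4d
[1] 0x1a->0x14 len=3 : 72 a8 f3
[2] 0x1d->0x21 len=3 : 17 52 36
[3] 0x1c->0x05 len=4 : f3 17 52 36
[4] 0x05->0x09 len=3 : f3 17 52
query mem[0x22]=0x52, mem[0x09]=0xf3, mem[0x0b]=0x52, mem[0x23]=0x36, mem[0x15]=0xa8

MEM[0x22,0x09,0x0b,0x23,0x15] = 52 f3 52 36 a8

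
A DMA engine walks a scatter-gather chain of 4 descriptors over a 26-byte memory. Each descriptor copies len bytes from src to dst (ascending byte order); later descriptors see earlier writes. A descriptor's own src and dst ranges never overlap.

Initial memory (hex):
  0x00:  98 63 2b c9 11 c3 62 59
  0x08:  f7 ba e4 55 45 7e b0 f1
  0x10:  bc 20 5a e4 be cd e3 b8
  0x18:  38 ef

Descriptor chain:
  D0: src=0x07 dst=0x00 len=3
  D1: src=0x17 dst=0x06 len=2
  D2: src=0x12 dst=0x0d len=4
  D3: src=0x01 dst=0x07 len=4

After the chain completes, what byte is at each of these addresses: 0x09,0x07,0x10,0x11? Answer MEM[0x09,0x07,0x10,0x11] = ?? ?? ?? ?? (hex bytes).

#0 dst[0x00+3] := {0x59,0xf7,0xba}
#1 dst[0x06+2] := {0xb8,0x38}
#2 dst[0x0d+4] := {0x5a,0xe4,0xbe,0xcd}
#3 dst[0x07+4] := {0xf7,0xba,0xc9,0x11}
query mem[0x09]=0xc9, mem[0x07]=0xf7, mem[0x10]=0xcd, mem[0x11]=0x20

MEM[0x09,0x07,0x10,0x11] = c9 f7 cd 20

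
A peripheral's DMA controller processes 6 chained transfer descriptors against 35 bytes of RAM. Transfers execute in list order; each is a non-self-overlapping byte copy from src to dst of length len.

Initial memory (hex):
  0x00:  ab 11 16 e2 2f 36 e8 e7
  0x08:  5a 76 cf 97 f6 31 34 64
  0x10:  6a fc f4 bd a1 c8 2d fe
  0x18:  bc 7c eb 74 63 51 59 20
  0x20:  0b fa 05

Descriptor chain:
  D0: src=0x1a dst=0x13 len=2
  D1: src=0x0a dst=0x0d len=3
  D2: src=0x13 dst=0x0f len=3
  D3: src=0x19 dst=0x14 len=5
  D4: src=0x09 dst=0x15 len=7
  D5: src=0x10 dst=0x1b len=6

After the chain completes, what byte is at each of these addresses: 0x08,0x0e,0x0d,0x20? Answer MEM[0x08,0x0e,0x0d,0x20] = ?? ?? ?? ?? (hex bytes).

#0 dst[0x13+2] := {0xeb,0x74}
#1 dst[0x0d+3] := {0xcf,0x97,0xf6}
#2 dst[0x0f+3] := {0xeb,0x74,0xc8}
#3 dst[0x14+5] := {0x7c,0xeb,0x74,0x63,0x51}
#4 dst[0x15+7] := {0x76,0xcf,0x97,0xf6,0xcf,0x97,0xeb}
#5 dst[0x1b+6] := {0x74,0xc8,0xf4,0xeb,0x7c,0x76}
query mem[0x08]=0x5a, mem[0x0e]=0x97, mem[0x0d]=0xcf, mem[0x20]=0x76

MEM[0x08,0x0e,0x0d,0x20] = 5a 97 cf 76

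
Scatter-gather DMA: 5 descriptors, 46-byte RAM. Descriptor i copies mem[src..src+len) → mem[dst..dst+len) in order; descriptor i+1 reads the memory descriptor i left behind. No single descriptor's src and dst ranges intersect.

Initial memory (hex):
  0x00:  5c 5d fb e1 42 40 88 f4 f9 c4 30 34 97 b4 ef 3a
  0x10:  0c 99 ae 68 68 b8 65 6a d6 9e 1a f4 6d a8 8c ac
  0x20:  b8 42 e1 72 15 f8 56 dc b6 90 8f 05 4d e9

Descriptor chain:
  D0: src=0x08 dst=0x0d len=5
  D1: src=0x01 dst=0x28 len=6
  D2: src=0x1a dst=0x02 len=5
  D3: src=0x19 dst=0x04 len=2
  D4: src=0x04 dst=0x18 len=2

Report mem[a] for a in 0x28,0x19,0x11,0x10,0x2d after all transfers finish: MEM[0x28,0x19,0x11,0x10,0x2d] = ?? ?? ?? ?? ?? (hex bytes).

  after D0: wrote 5B at 0x0d = f9c4303497
  after D1: wrote 6B at 0x28 = 5dfbe1424088
  after D2: wrote 5B at 0x02 = 1af46da88c
  after D3: wrote 2B at 0x04 = 9e1a
  after D4: wrote 2B at 0x18 = 9e1a
query mem[0x28]=0x5d, mem[0x19]=0x1a, mem[0x11]=0x97, mem[0x10]=0x34, mem[0x2d]=0x88

MEM[0x28,0x19,0x11,0x10,0x2d] = 5d 1a 97 34 88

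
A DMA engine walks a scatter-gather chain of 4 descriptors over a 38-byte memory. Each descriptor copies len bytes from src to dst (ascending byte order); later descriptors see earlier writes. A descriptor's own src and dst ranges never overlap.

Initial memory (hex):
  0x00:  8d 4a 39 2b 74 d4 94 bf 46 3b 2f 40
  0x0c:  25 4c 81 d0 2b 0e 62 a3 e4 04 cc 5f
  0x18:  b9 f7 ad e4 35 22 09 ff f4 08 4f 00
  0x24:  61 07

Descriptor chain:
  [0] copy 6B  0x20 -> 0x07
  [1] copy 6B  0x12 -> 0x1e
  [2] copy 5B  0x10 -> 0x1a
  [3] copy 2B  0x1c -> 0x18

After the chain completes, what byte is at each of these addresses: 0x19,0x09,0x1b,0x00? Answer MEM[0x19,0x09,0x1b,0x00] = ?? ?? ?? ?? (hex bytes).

D0: mem[0x07..0x0c] <- [f4 08 4f 00 61 07]
D1: mem[0x1e..0x23] <- [62 a3 e4 04 cc 5f]
D2: mem[0x1a..0x1e] <- [2b 0e 62 a3 e4]
D3: mem[0x18..0x19] <- [62 a3]
query mem[0x19]=0xa3, mem[0x09]=0x4f, mem[0x1b]=0x0e, mem[0x00]=0x8d

MEM[0x19,0x09,0x1b,0x00] = a3 4f 0e 8d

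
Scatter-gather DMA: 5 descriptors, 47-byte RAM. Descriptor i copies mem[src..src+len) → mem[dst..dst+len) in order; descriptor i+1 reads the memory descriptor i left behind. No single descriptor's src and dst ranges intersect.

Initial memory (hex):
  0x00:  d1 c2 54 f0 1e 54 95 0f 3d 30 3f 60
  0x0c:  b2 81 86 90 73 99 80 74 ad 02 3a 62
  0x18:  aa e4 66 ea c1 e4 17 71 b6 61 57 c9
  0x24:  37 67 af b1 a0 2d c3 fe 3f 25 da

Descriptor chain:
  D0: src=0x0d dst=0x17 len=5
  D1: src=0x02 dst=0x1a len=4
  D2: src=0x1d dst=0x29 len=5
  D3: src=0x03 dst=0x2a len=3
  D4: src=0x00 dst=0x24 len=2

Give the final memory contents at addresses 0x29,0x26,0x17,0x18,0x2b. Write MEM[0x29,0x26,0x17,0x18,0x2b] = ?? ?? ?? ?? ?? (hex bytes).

MEM[0x29,0x26,0x17,0x18,0x2b] = 54 af 81 86 1e

  after D0: wrote 5B at 0x17 = 8186907399
  after D1: wrote 4B at 0x1a = 54f01e54
  after D2: wrote 5B at 0x29 = 541771b661
  after D3: wrote 3B at 0x2a = f01e54
  after D4: wrote 2B at 0x24 = d1c2
query mem[0x29]=0x54, mem[0x26]=0xaf, mem[0x17]=0x81, mem[0x18]=0x86, mem[0x2b]=0x1e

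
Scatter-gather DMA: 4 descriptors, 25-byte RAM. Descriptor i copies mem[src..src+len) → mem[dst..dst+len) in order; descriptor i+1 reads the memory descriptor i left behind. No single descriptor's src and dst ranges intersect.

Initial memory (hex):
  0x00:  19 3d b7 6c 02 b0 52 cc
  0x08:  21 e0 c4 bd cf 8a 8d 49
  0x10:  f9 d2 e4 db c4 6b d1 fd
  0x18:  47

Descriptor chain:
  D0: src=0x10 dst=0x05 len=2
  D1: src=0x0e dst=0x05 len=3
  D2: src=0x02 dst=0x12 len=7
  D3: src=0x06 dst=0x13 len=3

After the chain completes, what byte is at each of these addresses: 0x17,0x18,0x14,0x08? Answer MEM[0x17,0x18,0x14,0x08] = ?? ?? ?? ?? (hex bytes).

  after D0: wrote 2B at 0x05 = f9d2
  after D1: wrote 3B at 0x05 = 8d49f9
  after D2: wrote 7B at 0x12 = b76c028d49f921
  after D3: wrote 3B at 0x13 = 49f921
query mem[0x17]=0xf9, mem[0x18]=0x21, mem[0x14]=0xf9, mem[0x08]=0x21

MEM[0x17,0x18,0x14,0x08] = f9 21 f9 21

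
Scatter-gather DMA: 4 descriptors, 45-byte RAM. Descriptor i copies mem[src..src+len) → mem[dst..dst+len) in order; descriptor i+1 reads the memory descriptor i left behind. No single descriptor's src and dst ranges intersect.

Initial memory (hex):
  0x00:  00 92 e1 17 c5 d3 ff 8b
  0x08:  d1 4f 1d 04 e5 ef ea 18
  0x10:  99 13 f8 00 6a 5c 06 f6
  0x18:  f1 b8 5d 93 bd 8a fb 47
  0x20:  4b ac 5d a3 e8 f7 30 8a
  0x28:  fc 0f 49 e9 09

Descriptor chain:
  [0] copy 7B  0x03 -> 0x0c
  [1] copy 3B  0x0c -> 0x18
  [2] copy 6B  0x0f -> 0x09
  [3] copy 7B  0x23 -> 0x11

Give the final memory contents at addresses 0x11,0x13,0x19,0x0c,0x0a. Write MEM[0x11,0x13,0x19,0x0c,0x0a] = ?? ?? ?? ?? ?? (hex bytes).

  after D0: wrote 7B at 0x0c = 17c5d3ff8bd14f
  after D1: wrote 3B at 0x18 = 17c5d3
  after D2: wrote 6B at 0x09 = ff8bd14f006a
  after D3: wrote 7B at 0x11 = a3e8f7308afc0f
query mem[0x11]=0xa3, mem[0x13]=0xf7, mem[0x19]=0xc5, mem[0x0c]=0x4f, mem[0x0a]=0x8b

MEM[0x11,0x13,0x19,0x0c,0x0a] = a3 f7 c5 4f 8b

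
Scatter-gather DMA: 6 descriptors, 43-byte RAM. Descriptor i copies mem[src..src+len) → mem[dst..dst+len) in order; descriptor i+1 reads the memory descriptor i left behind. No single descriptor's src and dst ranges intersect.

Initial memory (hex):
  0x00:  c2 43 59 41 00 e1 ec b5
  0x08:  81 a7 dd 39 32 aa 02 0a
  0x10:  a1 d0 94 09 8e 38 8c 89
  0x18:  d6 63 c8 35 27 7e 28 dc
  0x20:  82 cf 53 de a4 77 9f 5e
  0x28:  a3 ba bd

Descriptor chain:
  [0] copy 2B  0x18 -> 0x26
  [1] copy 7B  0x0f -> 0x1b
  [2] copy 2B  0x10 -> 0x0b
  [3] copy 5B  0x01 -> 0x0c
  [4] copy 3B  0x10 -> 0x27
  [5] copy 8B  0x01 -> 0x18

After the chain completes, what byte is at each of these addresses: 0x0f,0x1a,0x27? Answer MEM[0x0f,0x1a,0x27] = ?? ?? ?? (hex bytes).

MEM[0x0f,0x1a,0x27] = 00 41 e1

  after D0: wrote 2B at 0x26 = d663
  after D1: wrote 7B at 0x1b = 0aa1d094098e38
  after D2: wrote 2B at 0x0b = a1d0
  after D3: wrote 5B at 0x0c = 43594100e1
  after D4: wrote 3B at 0x27 = e1d094
  after D5: wrote 8B at 0x18 = 43594100e1ecb581
query mem[0x0f]=0x00, mem[0x1a]=0x41, mem[0x27]=0xe1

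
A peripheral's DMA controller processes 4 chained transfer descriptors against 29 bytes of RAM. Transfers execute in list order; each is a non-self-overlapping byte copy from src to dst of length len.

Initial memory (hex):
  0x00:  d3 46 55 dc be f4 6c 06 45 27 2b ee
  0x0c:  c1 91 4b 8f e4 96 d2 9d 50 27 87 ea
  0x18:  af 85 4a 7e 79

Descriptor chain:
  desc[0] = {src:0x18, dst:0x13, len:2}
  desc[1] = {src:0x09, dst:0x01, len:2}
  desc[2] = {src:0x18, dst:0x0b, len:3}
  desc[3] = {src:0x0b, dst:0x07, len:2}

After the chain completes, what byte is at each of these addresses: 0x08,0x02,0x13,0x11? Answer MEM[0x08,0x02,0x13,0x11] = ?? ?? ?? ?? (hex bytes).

MEM[0x08,0x02,0x13,0x11] = 85 2b af 96

D0: mem[0x13..0x14] <- [af 85]
D1: mem[0x01..0x02] <- [27 2b]
D2: mem[0x0b..0x0d] <- [af 85 4a]
D3: mem[0x07..0x08] <- [af 85]
query mem[0x08]=0x85, mem[0x02]=0x2b, mem[0x13]=0xaf, mem[0x11]=0x96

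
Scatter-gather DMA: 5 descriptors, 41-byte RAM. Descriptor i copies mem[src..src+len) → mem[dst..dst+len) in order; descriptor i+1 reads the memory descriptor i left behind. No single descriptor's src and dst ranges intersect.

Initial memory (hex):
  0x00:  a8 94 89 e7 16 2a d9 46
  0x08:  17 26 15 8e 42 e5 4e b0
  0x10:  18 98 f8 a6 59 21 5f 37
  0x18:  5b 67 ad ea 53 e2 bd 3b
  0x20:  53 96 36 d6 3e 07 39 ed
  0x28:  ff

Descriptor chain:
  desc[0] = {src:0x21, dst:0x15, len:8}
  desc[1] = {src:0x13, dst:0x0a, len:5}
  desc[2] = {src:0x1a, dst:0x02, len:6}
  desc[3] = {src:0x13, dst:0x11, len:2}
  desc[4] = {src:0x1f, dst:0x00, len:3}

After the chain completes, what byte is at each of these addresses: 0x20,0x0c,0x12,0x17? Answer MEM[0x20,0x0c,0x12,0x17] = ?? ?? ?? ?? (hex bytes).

#0 dst[0x15+8] := {0x96,0x36,0xd6,0x3e,0x07,0x39,0xed,0xff}
#1 dst[0x0a+5] := {0xa6,0x59,0x96,0x36,0xd6}
#2 dst[0x02+6] := {0x39,0xed,0xff,0xe2,0xbd,0x3b}
#3 dst[0x11+2] := {0xa6,0x59}
#4 dst[0x00+3] := {0x3b,0x53,0x96}
query mem[0x20]=0x53, mem[0x0c]=0x96, mem[0x12]=0x59, mem[0x17]=0xd6

MEM[0x20,0x0c,0x12,0x17] = 53 96 59 d6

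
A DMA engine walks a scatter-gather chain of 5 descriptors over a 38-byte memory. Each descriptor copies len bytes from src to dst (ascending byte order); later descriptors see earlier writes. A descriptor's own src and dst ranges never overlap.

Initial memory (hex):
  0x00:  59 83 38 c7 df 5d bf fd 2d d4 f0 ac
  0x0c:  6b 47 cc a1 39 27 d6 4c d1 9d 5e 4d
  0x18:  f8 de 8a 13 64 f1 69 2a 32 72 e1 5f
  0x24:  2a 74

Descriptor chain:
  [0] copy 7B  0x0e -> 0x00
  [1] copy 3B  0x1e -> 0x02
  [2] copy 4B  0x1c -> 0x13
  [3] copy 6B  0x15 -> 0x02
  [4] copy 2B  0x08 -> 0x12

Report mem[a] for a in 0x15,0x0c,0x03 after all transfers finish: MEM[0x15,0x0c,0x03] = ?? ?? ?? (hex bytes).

MEM[0x15,0x0c,0x03] = 69 6b 2a

[0] 0x0e->0x00 len=7 : cc a1 39 27 d6 4c d1
[1] 0x1e->0x02 len=3 : 69 2a 32
[2] 0x1c->0x13 len=4 : 64 f1 69 2a
[3] 0x15->0x02 len=6 : 69 2a 4d f8 de 8a
[4] 0x08->0x12 len=2 : 2d d4
query mem[0x15]=0x69, mem[0x0c]=0x6b, mem[0x03]=0x2a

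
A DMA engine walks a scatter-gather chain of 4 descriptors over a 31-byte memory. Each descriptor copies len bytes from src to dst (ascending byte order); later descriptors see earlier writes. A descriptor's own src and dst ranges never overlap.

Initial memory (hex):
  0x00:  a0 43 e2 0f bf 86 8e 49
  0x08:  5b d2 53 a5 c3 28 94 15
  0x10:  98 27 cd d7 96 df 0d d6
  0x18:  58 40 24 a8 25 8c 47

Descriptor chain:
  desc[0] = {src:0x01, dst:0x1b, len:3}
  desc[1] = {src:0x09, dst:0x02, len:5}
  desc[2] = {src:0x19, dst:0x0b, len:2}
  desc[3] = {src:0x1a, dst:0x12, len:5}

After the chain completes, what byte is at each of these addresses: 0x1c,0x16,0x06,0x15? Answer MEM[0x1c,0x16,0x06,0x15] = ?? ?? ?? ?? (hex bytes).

[0] 0x01->0x1b len=3 : 43 e2 0f
[1] 0x09->0x02 len=5 : d2 53 a5 c3 28
[2] 0x19->0x0b len=2 : 40 24
[3] 0x1a->0x12 len=5 : 24 43 e2 0f 47
query mem[0x1c]=0xe2, mem[0x16]=0x47, mem[0x06]=0x28, mem[0x15]=0x0f

MEM[0x1c,0x16,0x06,0x15] = e2 47 28 0f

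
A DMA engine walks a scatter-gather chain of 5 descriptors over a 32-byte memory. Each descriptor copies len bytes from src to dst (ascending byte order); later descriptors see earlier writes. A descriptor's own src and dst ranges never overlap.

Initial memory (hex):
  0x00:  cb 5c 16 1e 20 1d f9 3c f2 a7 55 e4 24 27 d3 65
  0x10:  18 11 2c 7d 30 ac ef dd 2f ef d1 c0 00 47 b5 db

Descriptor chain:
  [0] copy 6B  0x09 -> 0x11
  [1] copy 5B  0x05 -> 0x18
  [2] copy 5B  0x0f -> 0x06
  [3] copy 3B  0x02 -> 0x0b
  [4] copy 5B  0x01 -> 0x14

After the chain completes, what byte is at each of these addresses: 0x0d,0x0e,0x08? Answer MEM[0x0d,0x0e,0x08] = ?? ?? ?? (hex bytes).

MEM[0x0d,0x0e,0x08] = 20 d3 a7

  after D0: wrote 6B at 0x11 = a755e42427d3
  after D1: wrote 5B at 0x18 = 1df93cf2a7
  after D2: wrote 5B at 0x06 = 6518a755e4
  after D3: wrote 3B at 0x0b = 161e20
  after D4: wrote 5B at 0x14 = 5c161e201d
query mem[0x0d]=0x20, mem[0x0e]=0xd3, mem[0x08]=0xa7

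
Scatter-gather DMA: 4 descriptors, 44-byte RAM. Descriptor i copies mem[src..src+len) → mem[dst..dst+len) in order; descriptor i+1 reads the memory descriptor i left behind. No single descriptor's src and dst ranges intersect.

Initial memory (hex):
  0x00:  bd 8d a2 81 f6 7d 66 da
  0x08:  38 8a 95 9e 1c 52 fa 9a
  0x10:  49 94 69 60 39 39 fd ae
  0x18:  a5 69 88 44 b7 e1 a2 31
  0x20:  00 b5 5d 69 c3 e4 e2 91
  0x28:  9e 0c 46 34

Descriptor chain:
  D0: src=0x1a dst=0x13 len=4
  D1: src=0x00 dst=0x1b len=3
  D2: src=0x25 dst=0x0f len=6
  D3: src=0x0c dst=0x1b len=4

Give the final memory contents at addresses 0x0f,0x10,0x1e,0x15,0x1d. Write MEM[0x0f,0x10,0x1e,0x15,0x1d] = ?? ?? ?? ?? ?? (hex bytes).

MEM[0x0f,0x10,0x1e,0x15,0x1d] = e4 e2 e4 b7 fa

[0] 0x1a->0x13 len=4 : 88 44 b7 e1
[1] 0x00->0x1b len=3 : bd 8d a2
[2] 0x25->0x0f len=6 : e4 e2 91 9e 0c 46
[3] 0x0c->0x1b len=4 : 1c 52 fa e4
query mem[0x0f]=0xe4, mem[0x10]=0xe2, mem[0x1e]=0xe4, mem[0x15]=0xb7, mem[0x1d]=0xfa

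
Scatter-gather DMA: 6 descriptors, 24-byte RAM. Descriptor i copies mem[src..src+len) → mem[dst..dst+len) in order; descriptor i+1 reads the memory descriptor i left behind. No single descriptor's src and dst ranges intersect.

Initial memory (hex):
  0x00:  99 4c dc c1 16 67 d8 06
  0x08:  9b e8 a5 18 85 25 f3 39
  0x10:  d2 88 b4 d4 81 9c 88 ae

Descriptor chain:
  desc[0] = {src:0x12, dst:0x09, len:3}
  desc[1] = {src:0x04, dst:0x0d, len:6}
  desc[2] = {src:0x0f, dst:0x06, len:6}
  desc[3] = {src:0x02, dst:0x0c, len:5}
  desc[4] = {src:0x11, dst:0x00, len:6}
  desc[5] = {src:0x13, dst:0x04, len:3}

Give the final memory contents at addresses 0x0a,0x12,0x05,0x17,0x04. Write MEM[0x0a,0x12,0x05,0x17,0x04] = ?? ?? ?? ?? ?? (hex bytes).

#0 dst[0x09+3] := {0xb4,0xd4,0x81}
#1 dst[0x0d+6] := {0x16,0x67,0xd8,0x06,0x9b,0xb4}
#2 dst[0x06+6] := {0xd8,0x06,0x9b,0xb4,0xd4,0x81}
#3 dst[0x0c+5] := {0xdc,0xc1,0x16,0x67,0xd8}
#4 dst[0x00+6] := {0x9b,0xb4,0xd4,0x81,0x9c,0x88}
#5 dst[0x04+3] := {0xd4,0x81,0x9c}
query mem[0x0a]=0xd4, mem[0x12]=0xb4, mem[0x05]=0x81, mem[0x17]=0xae, mem[0x04]=0xd4

MEM[0x0a,0x12,0x05,0x17,0x04] = d4 b4 81 ae d4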